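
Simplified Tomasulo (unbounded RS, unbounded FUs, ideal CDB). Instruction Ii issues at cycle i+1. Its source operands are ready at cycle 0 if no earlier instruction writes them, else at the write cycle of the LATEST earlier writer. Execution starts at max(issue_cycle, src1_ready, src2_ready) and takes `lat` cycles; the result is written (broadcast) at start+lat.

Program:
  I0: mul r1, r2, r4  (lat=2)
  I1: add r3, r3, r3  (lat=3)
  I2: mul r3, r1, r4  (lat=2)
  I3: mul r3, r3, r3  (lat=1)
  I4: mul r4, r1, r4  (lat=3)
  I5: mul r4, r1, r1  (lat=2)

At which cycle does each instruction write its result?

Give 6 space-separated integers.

Answer: 3 5 5 6 8 8

Derivation:
I0 mul r1: issue@1 deps=(None,None) exec_start@1 write@3
I1 add r3: issue@2 deps=(None,None) exec_start@2 write@5
I2 mul r3: issue@3 deps=(0,None) exec_start@3 write@5
I3 mul r3: issue@4 deps=(2,2) exec_start@5 write@6
I4 mul r4: issue@5 deps=(0,None) exec_start@5 write@8
I5 mul r4: issue@6 deps=(0,0) exec_start@6 write@8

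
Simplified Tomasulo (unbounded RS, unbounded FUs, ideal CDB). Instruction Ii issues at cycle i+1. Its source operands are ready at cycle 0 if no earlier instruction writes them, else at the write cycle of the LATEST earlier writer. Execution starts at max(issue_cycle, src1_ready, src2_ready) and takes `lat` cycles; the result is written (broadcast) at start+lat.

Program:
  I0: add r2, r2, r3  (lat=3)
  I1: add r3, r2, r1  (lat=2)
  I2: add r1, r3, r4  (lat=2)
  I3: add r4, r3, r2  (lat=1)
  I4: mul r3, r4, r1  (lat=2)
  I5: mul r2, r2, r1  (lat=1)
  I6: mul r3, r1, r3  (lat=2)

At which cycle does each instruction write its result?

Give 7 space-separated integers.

Answer: 4 6 8 7 10 9 12

Derivation:
I0 add r2: issue@1 deps=(None,None) exec_start@1 write@4
I1 add r3: issue@2 deps=(0,None) exec_start@4 write@6
I2 add r1: issue@3 deps=(1,None) exec_start@6 write@8
I3 add r4: issue@4 deps=(1,0) exec_start@6 write@7
I4 mul r3: issue@5 deps=(3,2) exec_start@8 write@10
I5 mul r2: issue@6 deps=(0,2) exec_start@8 write@9
I6 mul r3: issue@7 deps=(2,4) exec_start@10 write@12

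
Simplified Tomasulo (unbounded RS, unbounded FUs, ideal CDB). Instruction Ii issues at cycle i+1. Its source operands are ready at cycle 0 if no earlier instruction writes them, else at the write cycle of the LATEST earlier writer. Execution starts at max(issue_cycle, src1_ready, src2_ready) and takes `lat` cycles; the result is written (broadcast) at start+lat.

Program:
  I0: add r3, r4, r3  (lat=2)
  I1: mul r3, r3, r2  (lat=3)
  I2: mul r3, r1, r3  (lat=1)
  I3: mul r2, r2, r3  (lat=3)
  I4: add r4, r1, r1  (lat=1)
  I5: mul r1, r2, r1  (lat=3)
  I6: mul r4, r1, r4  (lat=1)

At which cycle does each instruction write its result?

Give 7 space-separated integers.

Answer: 3 6 7 10 6 13 14

Derivation:
I0 add r3: issue@1 deps=(None,None) exec_start@1 write@3
I1 mul r3: issue@2 deps=(0,None) exec_start@3 write@6
I2 mul r3: issue@3 deps=(None,1) exec_start@6 write@7
I3 mul r2: issue@4 deps=(None,2) exec_start@7 write@10
I4 add r4: issue@5 deps=(None,None) exec_start@5 write@6
I5 mul r1: issue@6 deps=(3,None) exec_start@10 write@13
I6 mul r4: issue@7 deps=(5,4) exec_start@13 write@14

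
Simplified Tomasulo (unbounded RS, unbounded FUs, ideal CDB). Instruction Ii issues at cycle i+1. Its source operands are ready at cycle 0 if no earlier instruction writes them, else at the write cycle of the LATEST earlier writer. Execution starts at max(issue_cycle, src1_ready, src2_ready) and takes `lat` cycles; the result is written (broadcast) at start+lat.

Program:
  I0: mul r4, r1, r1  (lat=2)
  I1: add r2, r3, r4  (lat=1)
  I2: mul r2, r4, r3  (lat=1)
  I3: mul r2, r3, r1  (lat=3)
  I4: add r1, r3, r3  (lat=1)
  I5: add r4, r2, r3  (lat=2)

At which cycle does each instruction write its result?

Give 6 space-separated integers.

Answer: 3 4 4 7 6 9

Derivation:
I0 mul r4: issue@1 deps=(None,None) exec_start@1 write@3
I1 add r2: issue@2 deps=(None,0) exec_start@3 write@4
I2 mul r2: issue@3 deps=(0,None) exec_start@3 write@4
I3 mul r2: issue@4 deps=(None,None) exec_start@4 write@7
I4 add r1: issue@5 deps=(None,None) exec_start@5 write@6
I5 add r4: issue@6 deps=(3,None) exec_start@7 write@9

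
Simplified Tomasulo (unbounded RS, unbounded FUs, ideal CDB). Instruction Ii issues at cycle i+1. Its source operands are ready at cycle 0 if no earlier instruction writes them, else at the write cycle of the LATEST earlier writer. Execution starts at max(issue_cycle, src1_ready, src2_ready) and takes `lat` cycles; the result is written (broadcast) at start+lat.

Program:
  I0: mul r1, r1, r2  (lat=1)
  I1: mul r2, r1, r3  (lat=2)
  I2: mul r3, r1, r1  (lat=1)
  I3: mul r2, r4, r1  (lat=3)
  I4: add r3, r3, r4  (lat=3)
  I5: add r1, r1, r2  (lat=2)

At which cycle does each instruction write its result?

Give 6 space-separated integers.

Answer: 2 4 4 7 8 9

Derivation:
I0 mul r1: issue@1 deps=(None,None) exec_start@1 write@2
I1 mul r2: issue@2 deps=(0,None) exec_start@2 write@4
I2 mul r3: issue@3 deps=(0,0) exec_start@3 write@4
I3 mul r2: issue@4 deps=(None,0) exec_start@4 write@7
I4 add r3: issue@5 deps=(2,None) exec_start@5 write@8
I5 add r1: issue@6 deps=(0,3) exec_start@7 write@9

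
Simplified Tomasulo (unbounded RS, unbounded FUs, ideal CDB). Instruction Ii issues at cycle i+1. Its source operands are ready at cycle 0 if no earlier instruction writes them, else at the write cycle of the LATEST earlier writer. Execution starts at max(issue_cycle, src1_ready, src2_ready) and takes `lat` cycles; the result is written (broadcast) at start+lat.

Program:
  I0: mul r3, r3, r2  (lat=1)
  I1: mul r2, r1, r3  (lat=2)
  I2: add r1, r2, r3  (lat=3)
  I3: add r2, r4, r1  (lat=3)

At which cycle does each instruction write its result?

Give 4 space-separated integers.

I0 mul r3: issue@1 deps=(None,None) exec_start@1 write@2
I1 mul r2: issue@2 deps=(None,0) exec_start@2 write@4
I2 add r1: issue@3 deps=(1,0) exec_start@4 write@7
I3 add r2: issue@4 deps=(None,2) exec_start@7 write@10

Answer: 2 4 7 10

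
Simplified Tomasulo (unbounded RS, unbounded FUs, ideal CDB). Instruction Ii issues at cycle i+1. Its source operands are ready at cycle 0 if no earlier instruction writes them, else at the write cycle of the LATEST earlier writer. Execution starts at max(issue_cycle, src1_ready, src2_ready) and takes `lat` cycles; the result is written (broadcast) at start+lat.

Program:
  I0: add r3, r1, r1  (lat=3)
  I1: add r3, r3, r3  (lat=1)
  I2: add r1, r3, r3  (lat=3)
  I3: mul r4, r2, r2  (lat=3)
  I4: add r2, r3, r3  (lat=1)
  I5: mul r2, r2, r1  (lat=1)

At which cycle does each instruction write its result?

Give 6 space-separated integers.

I0 add r3: issue@1 deps=(None,None) exec_start@1 write@4
I1 add r3: issue@2 deps=(0,0) exec_start@4 write@5
I2 add r1: issue@3 deps=(1,1) exec_start@5 write@8
I3 mul r4: issue@4 deps=(None,None) exec_start@4 write@7
I4 add r2: issue@5 deps=(1,1) exec_start@5 write@6
I5 mul r2: issue@6 deps=(4,2) exec_start@8 write@9

Answer: 4 5 8 7 6 9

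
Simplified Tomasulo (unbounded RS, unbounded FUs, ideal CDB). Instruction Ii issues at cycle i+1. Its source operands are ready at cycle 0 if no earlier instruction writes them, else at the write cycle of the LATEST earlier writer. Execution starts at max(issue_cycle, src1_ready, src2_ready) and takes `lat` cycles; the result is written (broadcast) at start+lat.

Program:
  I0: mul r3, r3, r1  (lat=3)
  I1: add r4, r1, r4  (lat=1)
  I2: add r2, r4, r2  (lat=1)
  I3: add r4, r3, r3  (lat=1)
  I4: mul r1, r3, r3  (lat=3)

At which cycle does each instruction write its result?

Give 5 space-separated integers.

Answer: 4 3 4 5 8

Derivation:
I0 mul r3: issue@1 deps=(None,None) exec_start@1 write@4
I1 add r4: issue@2 deps=(None,None) exec_start@2 write@3
I2 add r2: issue@3 deps=(1,None) exec_start@3 write@4
I3 add r4: issue@4 deps=(0,0) exec_start@4 write@5
I4 mul r1: issue@5 deps=(0,0) exec_start@5 write@8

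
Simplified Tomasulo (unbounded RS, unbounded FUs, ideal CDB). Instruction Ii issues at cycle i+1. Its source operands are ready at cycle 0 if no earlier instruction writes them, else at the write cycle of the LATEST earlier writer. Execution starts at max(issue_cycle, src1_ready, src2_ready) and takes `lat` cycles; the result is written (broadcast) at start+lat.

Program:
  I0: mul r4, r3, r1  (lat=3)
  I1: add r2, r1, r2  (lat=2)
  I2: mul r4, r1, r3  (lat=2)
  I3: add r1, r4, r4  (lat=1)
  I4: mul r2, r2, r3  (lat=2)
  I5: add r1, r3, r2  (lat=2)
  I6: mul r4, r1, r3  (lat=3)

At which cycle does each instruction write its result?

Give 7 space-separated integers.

Answer: 4 4 5 6 7 9 12

Derivation:
I0 mul r4: issue@1 deps=(None,None) exec_start@1 write@4
I1 add r2: issue@2 deps=(None,None) exec_start@2 write@4
I2 mul r4: issue@3 deps=(None,None) exec_start@3 write@5
I3 add r1: issue@4 deps=(2,2) exec_start@5 write@6
I4 mul r2: issue@5 deps=(1,None) exec_start@5 write@7
I5 add r1: issue@6 deps=(None,4) exec_start@7 write@9
I6 mul r4: issue@7 deps=(5,None) exec_start@9 write@12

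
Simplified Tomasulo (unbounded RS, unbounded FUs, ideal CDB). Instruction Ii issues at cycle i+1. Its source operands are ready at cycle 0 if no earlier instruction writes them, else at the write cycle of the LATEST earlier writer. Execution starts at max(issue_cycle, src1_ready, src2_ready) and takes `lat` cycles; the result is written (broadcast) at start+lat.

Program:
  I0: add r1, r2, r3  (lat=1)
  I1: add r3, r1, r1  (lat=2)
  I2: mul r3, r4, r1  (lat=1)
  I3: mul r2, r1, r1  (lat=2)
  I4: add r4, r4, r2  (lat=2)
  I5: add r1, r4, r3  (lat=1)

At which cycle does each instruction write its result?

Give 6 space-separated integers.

Answer: 2 4 4 6 8 9

Derivation:
I0 add r1: issue@1 deps=(None,None) exec_start@1 write@2
I1 add r3: issue@2 deps=(0,0) exec_start@2 write@4
I2 mul r3: issue@3 deps=(None,0) exec_start@3 write@4
I3 mul r2: issue@4 deps=(0,0) exec_start@4 write@6
I4 add r4: issue@5 deps=(None,3) exec_start@6 write@8
I5 add r1: issue@6 deps=(4,2) exec_start@8 write@9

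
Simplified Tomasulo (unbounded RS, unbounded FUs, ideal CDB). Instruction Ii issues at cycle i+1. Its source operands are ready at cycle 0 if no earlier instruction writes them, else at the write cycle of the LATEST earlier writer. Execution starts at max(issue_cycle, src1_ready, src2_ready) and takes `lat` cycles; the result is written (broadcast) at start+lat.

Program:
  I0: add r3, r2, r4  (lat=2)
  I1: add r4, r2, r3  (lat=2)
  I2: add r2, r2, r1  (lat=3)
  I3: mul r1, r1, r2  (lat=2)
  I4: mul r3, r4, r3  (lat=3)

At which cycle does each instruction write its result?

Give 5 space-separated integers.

I0 add r3: issue@1 deps=(None,None) exec_start@1 write@3
I1 add r4: issue@2 deps=(None,0) exec_start@3 write@5
I2 add r2: issue@3 deps=(None,None) exec_start@3 write@6
I3 mul r1: issue@4 deps=(None,2) exec_start@6 write@8
I4 mul r3: issue@5 deps=(1,0) exec_start@5 write@8

Answer: 3 5 6 8 8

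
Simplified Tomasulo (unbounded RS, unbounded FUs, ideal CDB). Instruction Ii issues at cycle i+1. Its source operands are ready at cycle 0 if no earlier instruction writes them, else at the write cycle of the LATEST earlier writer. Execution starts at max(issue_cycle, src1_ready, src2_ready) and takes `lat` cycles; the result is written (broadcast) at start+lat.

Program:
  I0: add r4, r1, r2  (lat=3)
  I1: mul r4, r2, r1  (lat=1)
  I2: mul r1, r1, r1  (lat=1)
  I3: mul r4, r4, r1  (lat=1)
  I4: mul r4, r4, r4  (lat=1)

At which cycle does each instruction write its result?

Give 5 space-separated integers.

Answer: 4 3 4 5 6

Derivation:
I0 add r4: issue@1 deps=(None,None) exec_start@1 write@4
I1 mul r4: issue@2 deps=(None,None) exec_start@2 write@3
I2 mul r1: issue@3 deps=(None,None) exec_start@3 write@4
I3 mul r4: issue@4 deps=(1,2) exec_start@4 write@5
I4 mul r4: issue@5 deps=(3,3) exec_start@5 write@6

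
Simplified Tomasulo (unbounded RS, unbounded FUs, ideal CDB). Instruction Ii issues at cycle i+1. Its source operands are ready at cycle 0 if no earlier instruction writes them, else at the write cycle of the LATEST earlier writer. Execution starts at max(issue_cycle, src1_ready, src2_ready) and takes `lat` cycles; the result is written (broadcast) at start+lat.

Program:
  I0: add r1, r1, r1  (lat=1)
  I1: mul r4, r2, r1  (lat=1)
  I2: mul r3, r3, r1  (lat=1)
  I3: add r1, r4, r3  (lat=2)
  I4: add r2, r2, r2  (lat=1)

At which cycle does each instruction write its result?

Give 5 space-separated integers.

I0 add r1: issue@1 deps=(None,None) exec_start@1 write@2
I1 mul r4: issue@2 deps=(None,0) exec_start@2 write@3
I2 mul r3: issue@3 deps=(None,0) exec_start@3 write@4
I3 add r1: issue@4 deps=(1,2) exec_start@4 write@6
I4 add r2: issue@5 deps=(None,None) exec_start@5 write@6

Answer: 2 3 4 6 6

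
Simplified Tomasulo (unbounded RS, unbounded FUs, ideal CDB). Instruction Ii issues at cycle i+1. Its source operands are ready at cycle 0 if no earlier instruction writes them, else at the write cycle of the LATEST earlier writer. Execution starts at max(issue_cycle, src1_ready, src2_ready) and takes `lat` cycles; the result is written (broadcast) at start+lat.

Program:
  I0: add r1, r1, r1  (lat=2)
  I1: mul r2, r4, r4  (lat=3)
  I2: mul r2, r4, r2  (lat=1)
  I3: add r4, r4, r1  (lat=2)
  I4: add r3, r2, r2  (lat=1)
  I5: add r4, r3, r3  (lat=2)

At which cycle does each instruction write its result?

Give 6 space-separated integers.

Answer: 3 5 6 6 7 9

Derivation:
I0 add r1: issue@1 deps=(None,None) exec_start@1 write@3
I1 mul r2: issue@2 deps=(None,None) exec_start@2 write@5
I2 mul r2: issue@3 deps=(None,1) exec_start@5 write@6
I3 add r4: issue@4 deps=(None,0) exec_start@4 write@6
I4 add r3: issue@5 deps=(2,2) exec_start@6 write@7
I5 add r4: issue@6 deps=(4,4) exec_start@7 write@9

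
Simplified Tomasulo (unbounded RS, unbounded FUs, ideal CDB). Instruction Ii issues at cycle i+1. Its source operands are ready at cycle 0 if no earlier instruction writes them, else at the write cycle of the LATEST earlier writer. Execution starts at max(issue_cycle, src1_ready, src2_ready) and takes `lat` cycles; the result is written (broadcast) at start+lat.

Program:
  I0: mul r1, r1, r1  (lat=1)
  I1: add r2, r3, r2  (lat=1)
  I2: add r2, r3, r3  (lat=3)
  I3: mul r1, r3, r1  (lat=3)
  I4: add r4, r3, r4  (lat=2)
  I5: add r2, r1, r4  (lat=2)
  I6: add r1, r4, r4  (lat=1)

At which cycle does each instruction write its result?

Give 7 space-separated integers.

I0 mul r1: issue@1 deps=(None,None) exec_start@1 write@2
I1 add r2: issue@2 deps=(None,None) exec_start@2 write@3
I2 add r2: issue@3 deps=(None,None) exec_start@3 write@6
I3 mul r1: issue@4 deps=(None,0) exec_start@4 write@7
I4 add r4: issue@5 deps=(None,None) exec_start@5 write@7
I5 add r2: issue@6 deps=(3,4) exec_start@7 write@9
I6 add r1: issue@7 deps=(4,4) exec_start@7 write@8

Answer: 2 3 6 7 7 9 8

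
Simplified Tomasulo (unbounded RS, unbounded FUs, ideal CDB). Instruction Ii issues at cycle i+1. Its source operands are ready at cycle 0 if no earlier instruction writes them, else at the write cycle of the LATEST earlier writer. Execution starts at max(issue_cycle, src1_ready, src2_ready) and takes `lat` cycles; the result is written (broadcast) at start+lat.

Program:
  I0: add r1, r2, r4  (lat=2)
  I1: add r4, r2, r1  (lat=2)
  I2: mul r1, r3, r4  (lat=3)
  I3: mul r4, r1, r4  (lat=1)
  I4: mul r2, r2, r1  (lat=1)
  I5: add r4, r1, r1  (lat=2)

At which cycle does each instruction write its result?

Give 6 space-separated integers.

I0 add r1: issue@1 deps=(None,None) exec_start@1 write@3
I1 add r4: issue@2 deps=(None,0) exec_start@3 write@5
I2 mul r1: issue@3 deps=(None,1) exec_start@5 write@8
I3 mul r4: issue@4 deps=(2,1) exec_start@8 write@9
I4 mul r2: issue@5 deps=(None,2) exec_start@8 write@9
I5 add r4: issue@6 deps=(2,2) exec_start@8 write@10

Answer: 3 5 8 9 9 10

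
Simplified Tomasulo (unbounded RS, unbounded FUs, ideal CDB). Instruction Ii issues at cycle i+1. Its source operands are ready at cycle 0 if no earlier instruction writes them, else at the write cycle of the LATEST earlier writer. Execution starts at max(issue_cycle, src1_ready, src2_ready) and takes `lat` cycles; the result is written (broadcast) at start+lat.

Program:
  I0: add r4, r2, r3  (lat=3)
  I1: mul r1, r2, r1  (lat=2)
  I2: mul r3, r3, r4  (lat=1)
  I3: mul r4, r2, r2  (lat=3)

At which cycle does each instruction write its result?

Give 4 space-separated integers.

Answer: 4 4 5 7

Derivation:
I0 add r4: issue@1 deps=(None,None) exec_start@1 write@4
I1 mul r1: issue@2 deps=(None,None) exec_start@2 write@4
I2 mul r3: issue@3 deps=(None,0) exec_start@4 write@5
I3 mul r4: issue@4 deps=(None,None) exec_start@4 write@7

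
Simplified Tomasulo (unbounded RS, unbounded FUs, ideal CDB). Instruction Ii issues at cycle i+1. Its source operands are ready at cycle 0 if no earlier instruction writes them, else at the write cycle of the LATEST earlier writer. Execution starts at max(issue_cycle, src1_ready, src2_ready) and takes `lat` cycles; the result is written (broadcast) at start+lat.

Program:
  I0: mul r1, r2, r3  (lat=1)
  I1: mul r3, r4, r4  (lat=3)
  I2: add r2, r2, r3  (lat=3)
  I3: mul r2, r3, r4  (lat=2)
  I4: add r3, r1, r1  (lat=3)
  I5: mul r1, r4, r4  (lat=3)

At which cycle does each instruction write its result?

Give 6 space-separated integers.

I0 mul r1: issue@1 deps=(None,None) exec_start@1 write@2
I1 mul r3: issue@2 deps=(None,None) exec_start@2 write@5
I2 add r2: issue@3 deps=(None,1) exec_start@5 write@8
I3 mul r2: issue@4 deps=(1,None) exec_start@5 write@7
I4 add r3: issue@5 deps=(0,0) exec_start@5 write@8
I5 mul r1: issue@6 deps=(None,None) exec_start@6 write@9

Answer: 2 5 8 7 8 9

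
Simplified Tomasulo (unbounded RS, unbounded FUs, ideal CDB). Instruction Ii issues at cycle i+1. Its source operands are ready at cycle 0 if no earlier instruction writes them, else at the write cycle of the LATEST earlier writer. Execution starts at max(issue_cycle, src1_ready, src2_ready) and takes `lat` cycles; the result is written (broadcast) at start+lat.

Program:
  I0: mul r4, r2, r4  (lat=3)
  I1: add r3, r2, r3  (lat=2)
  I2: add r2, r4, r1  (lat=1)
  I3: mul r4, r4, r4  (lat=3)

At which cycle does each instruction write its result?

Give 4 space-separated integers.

Answer: 4 4 5 7

Derivation:
I0 mul r4: issue@1 deps=(None,None) exec_start@1 write@4
I1 add r3: issue@2 deps=(None,None) exec_start@2 write@4
I2 add r2: issue@3 deps=(0,None) exec_start@4 write@5
I3 mul r4: issue@4 deps=(0,0) exec_start@4 write@7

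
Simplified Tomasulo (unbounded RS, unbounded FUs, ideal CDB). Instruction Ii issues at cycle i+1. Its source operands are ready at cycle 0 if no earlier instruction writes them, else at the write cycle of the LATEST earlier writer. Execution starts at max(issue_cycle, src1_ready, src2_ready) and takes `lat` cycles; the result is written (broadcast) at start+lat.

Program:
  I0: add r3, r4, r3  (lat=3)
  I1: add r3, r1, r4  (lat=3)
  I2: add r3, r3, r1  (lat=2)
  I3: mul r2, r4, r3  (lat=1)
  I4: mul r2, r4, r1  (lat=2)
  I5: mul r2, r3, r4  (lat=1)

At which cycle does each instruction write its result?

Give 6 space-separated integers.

I0 add r3: issue@1 deps=(None,None) exec_start@1 write@4
I1 add r3: issue@2 deps=(None,None) exec_start@2 write@5
I2 add r3: issue@3 deps=(1,None) exec_start@5 write@7
I3 mul r2: issue@4 deps=(None,2) exec_start@7 write@8
I4 mul r2: issue@5 deps=(None,None) exec_start@5 write@7
I5 mul r2: issue@6 deps=(2,None) exec_start@7 write@8

Answer: 4 5 7 8 7 8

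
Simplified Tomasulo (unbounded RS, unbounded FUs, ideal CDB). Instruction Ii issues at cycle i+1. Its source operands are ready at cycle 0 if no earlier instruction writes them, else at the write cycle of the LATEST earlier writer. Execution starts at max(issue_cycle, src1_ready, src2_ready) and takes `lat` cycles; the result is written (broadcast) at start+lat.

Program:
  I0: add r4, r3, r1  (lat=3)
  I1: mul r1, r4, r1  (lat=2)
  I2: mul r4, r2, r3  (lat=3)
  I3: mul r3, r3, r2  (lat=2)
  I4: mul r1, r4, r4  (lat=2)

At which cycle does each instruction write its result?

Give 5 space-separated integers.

Answer: 4 6 6 6 8

Derivation:
I0 add r4: issue@1 deps=(None,None) exec_start@1 write@4
I1 mul r1: issue@2 deps=(0,None) exec_start@4 write@6
I2 mul r4: issue@3 deps=(None,None) exec_start@3 write@6
I3 mul r3: issue@4 deps=(None,None) exec_start@4 write@6
I4 mul r1: issue@5 deps=(2,2) exec_start@6 write@8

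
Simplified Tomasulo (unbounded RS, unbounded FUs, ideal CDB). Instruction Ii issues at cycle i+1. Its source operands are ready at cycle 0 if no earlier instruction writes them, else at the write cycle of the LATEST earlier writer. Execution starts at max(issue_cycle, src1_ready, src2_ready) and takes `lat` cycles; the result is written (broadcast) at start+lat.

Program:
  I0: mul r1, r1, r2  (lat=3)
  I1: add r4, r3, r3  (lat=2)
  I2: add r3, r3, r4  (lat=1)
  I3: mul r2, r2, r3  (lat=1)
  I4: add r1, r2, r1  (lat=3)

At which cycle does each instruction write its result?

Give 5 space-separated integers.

I0 mul r1: issue@1 deps=(None,None) exec_start@1 write@4
I1 add r4: issue@2 deps=(None,None) exec_start@2 write@4
I2 add r3: issue@3 deps=(None,1) exec_start@4 write@5
I3 mul r2: issue@4 deps=(None,2) exec_start@5 write@6
I4 add r1: issue@5 deps=(3,0) exec_start@6 write@9

Answer: 4 4 5 6 9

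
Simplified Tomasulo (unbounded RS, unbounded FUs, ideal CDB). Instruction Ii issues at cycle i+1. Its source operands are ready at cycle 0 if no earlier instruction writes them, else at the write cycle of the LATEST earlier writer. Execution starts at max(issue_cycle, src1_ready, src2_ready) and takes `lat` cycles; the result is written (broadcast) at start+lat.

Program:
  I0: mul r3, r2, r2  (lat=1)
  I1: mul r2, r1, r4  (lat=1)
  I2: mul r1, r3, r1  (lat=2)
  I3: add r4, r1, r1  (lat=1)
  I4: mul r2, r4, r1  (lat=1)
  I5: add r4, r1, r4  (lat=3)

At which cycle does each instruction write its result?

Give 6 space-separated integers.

I0 mul r3: issue@1 deps=(None,None) exec_start@1 write@2
I1 mul r2: issue@2 deps=(None,None) exec_start@2 write@3
I2 mul r1: issue@3 deps=(0,None) exec_start@3 write@5
I3 add r4: issue@4 deps=(2,2) exec_start@5 write@6
I4 mul r2: issue@5 deps=(3,2) exec_start@6 write@7
I5 add r4: issue@6 deps=(2,3) exec_start@6 write@9

Answer: 2 3 5 6 7 9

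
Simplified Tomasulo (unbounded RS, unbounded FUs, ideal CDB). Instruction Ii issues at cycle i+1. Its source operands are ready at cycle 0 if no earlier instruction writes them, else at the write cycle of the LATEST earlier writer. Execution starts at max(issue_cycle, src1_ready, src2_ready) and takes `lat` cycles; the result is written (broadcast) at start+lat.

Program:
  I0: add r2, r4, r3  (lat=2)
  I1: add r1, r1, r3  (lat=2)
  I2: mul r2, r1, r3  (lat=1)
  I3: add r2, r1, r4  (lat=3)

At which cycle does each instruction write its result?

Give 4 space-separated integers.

I0 add r2: issue@1 deps=(None,None) exec_start@1 write@3
I1 add r1: issue@2 deps=(None,None) exec_start@2 write@4
I2 mul r2: issue@3 deps=(1,None) exec_start@4 write@5
I3 add r2: issue@4 deps=(1,None) exec_start@4 write@7

Answer: 3 4 5 7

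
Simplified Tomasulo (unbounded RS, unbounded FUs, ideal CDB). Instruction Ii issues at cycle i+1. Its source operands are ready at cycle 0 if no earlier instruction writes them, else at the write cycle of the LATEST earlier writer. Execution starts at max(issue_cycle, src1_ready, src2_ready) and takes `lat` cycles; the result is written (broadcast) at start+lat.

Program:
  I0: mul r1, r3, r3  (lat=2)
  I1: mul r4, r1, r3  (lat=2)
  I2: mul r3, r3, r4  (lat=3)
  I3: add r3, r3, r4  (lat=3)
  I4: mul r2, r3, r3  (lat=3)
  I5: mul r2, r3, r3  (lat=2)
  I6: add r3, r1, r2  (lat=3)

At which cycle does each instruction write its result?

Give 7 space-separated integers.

I0 mul r1: issue@1 deps=(None,None) exec_start@1 write@3
I1 mul r4: issue@2 deps=(0,None) exec_start@3 write@5
I2 mul r3: issue@3 deps=(None,1) exec_start@5 write@8
I3 add r3: issue@4 deps=(2,1) exec_start@8 write@11
I4 mul r2: issue@5 deps=(3,3) exec_start@11 write@14
I5 mul r2: issue@6 deps=(3,3) exec_start@11 write@13
I6 add r3: issue@7 deps=(0,5) exec_start@13 write@16

Answer: 3 5 8 11 14 13 16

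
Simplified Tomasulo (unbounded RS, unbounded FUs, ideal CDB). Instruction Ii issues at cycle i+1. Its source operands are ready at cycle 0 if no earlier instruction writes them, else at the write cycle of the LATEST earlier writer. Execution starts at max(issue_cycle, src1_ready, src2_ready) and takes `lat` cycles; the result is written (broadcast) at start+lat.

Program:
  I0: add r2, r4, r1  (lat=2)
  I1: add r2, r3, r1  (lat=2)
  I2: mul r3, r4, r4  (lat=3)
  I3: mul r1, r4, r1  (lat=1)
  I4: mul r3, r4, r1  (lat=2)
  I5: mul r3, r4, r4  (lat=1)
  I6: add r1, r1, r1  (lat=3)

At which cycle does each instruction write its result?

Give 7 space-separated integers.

I0 add r2: issue@1 deps=(None,None) exec_start@1 write@3
I1 add r2: issue@2 deps=(None,None) exec_start@2 write@4
I2 mul r3: issue@3 deps=(None,None) exec_start@3 write@6
I3 mul r1: issue@4 deps=(None,None) exec_start@4 write@5
I4 mul r3: issue@5 deps=(None,3) exec_start@5 write@7
I5 mul r3: issue@6 deps=(None,None) exec_start@6 write@7
I6 add r1: issue@7 deps=(3,3) exec_start@7 write@10

Answer: 3 4 6 5 7 7 10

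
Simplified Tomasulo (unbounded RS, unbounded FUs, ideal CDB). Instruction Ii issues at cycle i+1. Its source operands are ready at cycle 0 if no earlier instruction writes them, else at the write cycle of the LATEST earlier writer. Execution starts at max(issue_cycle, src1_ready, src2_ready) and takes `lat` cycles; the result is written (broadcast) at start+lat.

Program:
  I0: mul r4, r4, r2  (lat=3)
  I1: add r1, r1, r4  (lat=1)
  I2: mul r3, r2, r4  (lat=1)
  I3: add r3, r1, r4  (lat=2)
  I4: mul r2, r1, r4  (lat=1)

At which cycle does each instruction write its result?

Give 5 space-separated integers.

Answer: 4 5 5 7 6

Derivation:
I0 mul r4: issue@1 deps=(None,None) exec_start@1 write@4
I1 add r1: issue@2 deps=(None,0) exec_start@4 write@5
I2 mul r3: issue@3 deps=(None,0) exec_start@4 write@5
I3 add r3: issue@4 deps=(1,0) exec_start@5 write@7
I4 mul r2: issue@5 deps=(1,0) exec_start@5 write@6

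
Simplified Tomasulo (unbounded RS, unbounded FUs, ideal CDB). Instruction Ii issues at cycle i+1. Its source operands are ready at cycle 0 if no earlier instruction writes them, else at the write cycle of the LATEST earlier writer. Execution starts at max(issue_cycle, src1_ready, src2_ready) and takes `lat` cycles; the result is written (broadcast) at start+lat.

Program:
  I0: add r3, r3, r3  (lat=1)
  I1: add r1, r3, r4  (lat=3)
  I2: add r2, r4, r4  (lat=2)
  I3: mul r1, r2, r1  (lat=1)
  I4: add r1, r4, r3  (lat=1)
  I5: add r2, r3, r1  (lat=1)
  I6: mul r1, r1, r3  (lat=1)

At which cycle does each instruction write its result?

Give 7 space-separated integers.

Answer: 2 5 5 6 6 7 8

Derivation:
I0 add r3: issue@1 deps=(None,None) exec_start@1 write@2
I1 add r1: issue@2 deps=(0,None) exec_start@2 write@5
I2 add r2: issue@3 deps=(None,None) exec_start@3 write@5
I3 mul r1: issue@4 deps=(2,1) exec_start@5 write@6
I4 add r1: issue@5 deps=(None,0) exec_start@5 write@6
I5 add r2: issue@6 deps=(0,4) exec_start@6 write@7
I6 mul r1: issue@7 deps=(4,0) exec_start@7 write@8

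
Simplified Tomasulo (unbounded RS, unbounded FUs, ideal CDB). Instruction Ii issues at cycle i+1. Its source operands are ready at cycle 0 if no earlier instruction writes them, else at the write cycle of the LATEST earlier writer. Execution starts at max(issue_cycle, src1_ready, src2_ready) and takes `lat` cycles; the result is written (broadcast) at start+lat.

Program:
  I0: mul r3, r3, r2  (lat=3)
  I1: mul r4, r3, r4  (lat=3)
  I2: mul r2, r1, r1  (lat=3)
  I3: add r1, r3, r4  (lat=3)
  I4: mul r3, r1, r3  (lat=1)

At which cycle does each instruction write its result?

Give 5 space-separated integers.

Answer: 4 7 6 10 11

Derivation:
I0 mul r3: issue@1 deps=(None,None) exec_start@1 write@4
I1 mul r4: issue@2 deps=(0,None) exec_start@4 write@7
I2 mul r2: issue@3 deps=(None,None) exec_start@3 write@6
I3 add r1: issue@4 deps=(0,1) exec_start@7 write@10
I4 mul r3: issue@5 deps=(3,0) exec_start@10 write@11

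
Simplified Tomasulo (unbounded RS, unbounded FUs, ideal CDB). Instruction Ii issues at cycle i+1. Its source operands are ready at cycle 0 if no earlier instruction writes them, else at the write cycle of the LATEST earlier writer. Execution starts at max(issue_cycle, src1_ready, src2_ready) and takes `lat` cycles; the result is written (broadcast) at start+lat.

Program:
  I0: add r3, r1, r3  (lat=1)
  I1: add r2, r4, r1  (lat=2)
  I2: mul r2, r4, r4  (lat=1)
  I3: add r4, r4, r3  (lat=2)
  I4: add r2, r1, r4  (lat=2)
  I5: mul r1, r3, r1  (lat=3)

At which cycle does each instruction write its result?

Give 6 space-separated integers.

Answer: 2 4 4 6 8 9

Derivation:
I0 add r3: issue@1 deps=(None,None) exec_start@1 write@2
I1 add r2: issue@2 deps=(None,None) exec_start@2 write@4
I2 mul r2: issue@3 deps=(None,None) exec_start@3 write@4
I3 add r4: issue@4 deps=(None,0) exec_start@4 write@6
I4 add r2: issue@5 deps=(None,3) exec_start@6 write@8
I5 mul r1: issue@6 deps=(0,None) exec_start@6 write@9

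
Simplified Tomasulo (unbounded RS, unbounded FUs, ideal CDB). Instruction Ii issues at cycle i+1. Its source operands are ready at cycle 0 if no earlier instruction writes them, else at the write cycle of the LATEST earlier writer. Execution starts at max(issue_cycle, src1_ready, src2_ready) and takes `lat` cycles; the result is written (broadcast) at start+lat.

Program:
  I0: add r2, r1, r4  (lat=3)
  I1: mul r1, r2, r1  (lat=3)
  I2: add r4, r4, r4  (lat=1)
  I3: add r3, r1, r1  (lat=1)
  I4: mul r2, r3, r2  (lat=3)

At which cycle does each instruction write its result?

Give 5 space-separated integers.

I0 add r2: issue@1 deps=(None,None) exec_start@1 write@4
I1 mul r1: issue@2 deps=(0,None) exec_start@4 write@7
I2 add r4: issue@3 deps=(None,None) exec_start@3 write@4
I3 add r3: issue@4 deps=(1,1) exec_start@7 write@8
I4 mul r2: issue@5 deps=(3,0) exec_start@8 write@11

Answer: 4 7 4 8 11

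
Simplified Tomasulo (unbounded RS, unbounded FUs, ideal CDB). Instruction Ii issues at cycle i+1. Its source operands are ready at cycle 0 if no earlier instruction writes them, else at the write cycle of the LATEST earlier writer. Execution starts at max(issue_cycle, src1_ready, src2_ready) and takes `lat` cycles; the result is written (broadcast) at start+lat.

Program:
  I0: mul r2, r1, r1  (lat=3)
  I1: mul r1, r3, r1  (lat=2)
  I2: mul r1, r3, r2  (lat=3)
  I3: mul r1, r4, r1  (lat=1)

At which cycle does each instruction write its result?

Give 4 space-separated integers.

I0 mul r2: issue@1 deps=(None,None) exec_start@1 write@4
I1 mul r1: issue@2 deps=(None,None) exec_start@2 write@4
I2 mul r1: issue@3 deps=(None,0) exec_start@4 write@7
I3 mul r1: issue@4 deps=(None,2) exec_start@7 write@8

Answer: 4 4 7 8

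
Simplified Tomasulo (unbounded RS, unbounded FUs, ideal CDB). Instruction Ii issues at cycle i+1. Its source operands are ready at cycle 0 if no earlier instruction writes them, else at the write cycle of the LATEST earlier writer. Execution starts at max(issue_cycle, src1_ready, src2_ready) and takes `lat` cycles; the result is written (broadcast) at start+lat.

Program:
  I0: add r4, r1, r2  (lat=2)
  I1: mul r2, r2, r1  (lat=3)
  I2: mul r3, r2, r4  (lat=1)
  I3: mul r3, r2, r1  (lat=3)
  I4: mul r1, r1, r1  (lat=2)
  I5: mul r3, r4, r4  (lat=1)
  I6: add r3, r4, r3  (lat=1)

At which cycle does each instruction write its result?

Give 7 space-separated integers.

I0 add r4: issue@1 deps=(None,None) exec_start@1 write@3
I1 mul r2: issue@2 deps=(None,None) exec_start@2 write@5
I2 mul r3: issue@3 deps=(1,0) exec_start@5 write@6
I3 mul r3: issue@4 deps=(1,None) exec_start@5 write@8
I4 mul r1: issue@5 deps=(None,None) exec_start@5 write@7
I5 mul r3: issue@6 deps=(0,0) exec_start@6 write@7
I6 add r3: issue@7 deps=(0,5) exec_start@7 write@8

Answer: 3 5 6 8 7 7 8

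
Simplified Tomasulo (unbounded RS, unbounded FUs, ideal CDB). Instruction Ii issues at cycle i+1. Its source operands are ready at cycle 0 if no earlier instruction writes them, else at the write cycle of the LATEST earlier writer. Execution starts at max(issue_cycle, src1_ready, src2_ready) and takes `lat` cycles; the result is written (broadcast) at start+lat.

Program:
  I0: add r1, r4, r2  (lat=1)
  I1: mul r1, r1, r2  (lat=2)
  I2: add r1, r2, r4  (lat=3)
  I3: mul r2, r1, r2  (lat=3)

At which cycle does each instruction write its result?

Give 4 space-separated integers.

I0 add r1: issue@1 deps=(None,None) exec_start@1 write@2
I1 mul r1: issue@2 deps=(0,None) exec_start@2 write@4
I2 add r1: issue@3 deps=(None,None) exec_start@3 write@6
I3 mul r2: issue@4 deps=(2,None) exec_start@6 write@9

Answer: 2 4 6 9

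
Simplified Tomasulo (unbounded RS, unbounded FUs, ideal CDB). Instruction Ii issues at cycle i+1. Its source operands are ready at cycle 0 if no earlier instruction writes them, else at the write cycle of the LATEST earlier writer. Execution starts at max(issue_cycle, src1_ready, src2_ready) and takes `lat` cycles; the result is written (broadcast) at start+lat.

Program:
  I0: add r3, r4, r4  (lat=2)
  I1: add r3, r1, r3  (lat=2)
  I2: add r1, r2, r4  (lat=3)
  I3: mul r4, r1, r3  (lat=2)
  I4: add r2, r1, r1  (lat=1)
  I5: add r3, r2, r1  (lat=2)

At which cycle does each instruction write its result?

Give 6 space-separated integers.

I0 add r3: issue@1 deps=(None,None) exec_start@1 write@3
I1 add r3: issue@2 deps=(None,0) exec_start@3 write@5
I2 add r1: issue@3 deps=(None,None) exec_start@3 write@6
I3 mul r4: issue@4 deps=(2,1) exec_start@6 write@8
I4 add r2: issue@5 deps=(2,2) exec_start@6 write@7
I5 add r3: issue@6 deps=(4,2) exec_start@7 write@9

Answer: 3 5 6 8 7 9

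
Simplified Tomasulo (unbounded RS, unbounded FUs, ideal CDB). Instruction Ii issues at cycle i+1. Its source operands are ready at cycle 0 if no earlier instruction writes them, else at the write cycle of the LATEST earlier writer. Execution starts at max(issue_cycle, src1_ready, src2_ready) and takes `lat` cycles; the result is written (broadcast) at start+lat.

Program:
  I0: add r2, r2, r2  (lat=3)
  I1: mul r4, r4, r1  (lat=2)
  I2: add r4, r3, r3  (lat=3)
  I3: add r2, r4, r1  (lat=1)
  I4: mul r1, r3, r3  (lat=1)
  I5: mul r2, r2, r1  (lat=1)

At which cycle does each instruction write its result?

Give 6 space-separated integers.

I0 add r2: issue@1 deps=(None,None) exec_start@1 write@4
I1 mul r4: issue@2 deps=(None,None) exec_start@2 write@4
I2 add r4: issue@3 deps=(None,None) exec_start@3 write@6
I3 add r2: issue@4 deps=(2,None) exec_start@6 write@7
I4 mul r1: issue@5 deps=(None,None) exec_start@5 write@6
I5 mul r2: issue@6 deps=(3,4) exec_start@7 write@8

Answer: 4 4 6 7 6 8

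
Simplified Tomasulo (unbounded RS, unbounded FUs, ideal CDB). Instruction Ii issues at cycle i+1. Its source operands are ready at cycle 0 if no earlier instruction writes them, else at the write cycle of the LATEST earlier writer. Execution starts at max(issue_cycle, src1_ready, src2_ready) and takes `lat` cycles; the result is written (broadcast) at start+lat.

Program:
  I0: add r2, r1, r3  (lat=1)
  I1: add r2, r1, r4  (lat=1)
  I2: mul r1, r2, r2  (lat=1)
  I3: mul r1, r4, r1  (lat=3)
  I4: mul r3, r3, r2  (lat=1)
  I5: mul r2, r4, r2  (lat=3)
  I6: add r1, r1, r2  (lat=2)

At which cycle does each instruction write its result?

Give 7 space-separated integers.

I0 add r2: issue@1 deps=(None,None) exec_start@1 write@2
I1 add r2: issue@2 deps=(None,None) exec_start@2 write@3
I2 mul r1: issue@3 deps=(1,1) exec_start@3 write@4
I3 mul r1: issue@4 deps=(None,2) exec_start@4 write@7
I4 mul r3: issue@5 deps=(None,1) exec_start@5 write@6
I5 mul r2: issue@6 deps=(None,1) exec_start@6 write@9
I6 add r1: issue@7 deps=(3,5) exec_start@9 write@11

Answer: 2 3 4 7 6 9 11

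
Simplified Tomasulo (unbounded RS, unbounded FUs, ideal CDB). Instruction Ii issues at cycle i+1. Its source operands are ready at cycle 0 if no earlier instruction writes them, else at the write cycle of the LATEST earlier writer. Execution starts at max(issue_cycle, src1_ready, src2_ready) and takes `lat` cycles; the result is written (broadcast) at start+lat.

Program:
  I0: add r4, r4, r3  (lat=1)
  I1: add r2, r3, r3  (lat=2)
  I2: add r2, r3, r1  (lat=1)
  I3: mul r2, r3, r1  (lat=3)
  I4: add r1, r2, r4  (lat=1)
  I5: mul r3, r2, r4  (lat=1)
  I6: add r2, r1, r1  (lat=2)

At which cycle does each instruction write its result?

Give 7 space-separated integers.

Answer: 2 4 4 7 8 8 10

Derivation:
I0 add r4: issue@1 deps=(None,None) exec_start@1 write@2
I1 add r2: issue@2 deps=(None,None) exec_start@2 write@4
I2 add r2: issue@3 deps=(None,None) exec_start@3 write@4
I3 mul r2: issue@4 deps=(None,None) exec_start@4 write@7
I4 add r1: issue@5 deps=(3,0) exec_start@7 write@8
I5 mul r3: issue@6 deps=(3,0) exec_start@7 write@8
I6 add r2: issue@7 deps=(4,4) exec_start@8 write@10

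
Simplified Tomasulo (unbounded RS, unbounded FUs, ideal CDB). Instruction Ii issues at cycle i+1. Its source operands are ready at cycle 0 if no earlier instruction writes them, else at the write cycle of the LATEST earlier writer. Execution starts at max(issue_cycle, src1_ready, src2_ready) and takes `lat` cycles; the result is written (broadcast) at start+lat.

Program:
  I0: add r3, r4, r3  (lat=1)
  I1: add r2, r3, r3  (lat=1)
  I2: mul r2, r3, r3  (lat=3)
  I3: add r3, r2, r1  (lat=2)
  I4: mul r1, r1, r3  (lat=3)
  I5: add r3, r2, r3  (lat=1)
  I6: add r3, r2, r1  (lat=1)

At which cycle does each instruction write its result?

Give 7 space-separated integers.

I0 add r3: issue@1 deps=(None,None) exec_start@1 write@2
I1 add r2: issue@2 deps=(0,0) exec_start@2 write@3
I2 mul r2: issue@3 deps=(0,0) exec_start@3 write@6
I3 add r3: issue@4 deps=(2,None) exec_start@6 write@8
I4 mul r1: issue@5 deps=(None,3) exec_start@8 write@11
I5 add r3: issue@6 deps=(2,3) exec_start@8 write@9
I6 add r3: issue@7 deps=(2,4) exec_start@11 write@12

Answer: 2 3 6 8 11 9 12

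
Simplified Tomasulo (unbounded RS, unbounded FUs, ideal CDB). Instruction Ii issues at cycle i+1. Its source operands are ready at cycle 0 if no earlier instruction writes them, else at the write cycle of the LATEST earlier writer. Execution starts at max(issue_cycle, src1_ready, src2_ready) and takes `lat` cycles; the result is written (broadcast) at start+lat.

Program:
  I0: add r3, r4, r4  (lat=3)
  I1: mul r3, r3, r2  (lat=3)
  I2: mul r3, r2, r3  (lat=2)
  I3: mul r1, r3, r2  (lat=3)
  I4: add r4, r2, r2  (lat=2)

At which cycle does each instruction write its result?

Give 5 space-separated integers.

Answer: 4 7 9 12 7

Derivation:
I0 add r3: issue@1 deps=(None,None) exec_start@1 write@4
I1 mul r3: issue@2 deps=(0,None) exec_start@4 write@7
I2 mul r3: issue@3 deps=(None,1) exec_start@7 write@9
I3 mul r1: issue@4 deps=(2,None) exec_start@9 write@12
I4 add r4: issue@5 deps=(None,None) exec_start@5 write@7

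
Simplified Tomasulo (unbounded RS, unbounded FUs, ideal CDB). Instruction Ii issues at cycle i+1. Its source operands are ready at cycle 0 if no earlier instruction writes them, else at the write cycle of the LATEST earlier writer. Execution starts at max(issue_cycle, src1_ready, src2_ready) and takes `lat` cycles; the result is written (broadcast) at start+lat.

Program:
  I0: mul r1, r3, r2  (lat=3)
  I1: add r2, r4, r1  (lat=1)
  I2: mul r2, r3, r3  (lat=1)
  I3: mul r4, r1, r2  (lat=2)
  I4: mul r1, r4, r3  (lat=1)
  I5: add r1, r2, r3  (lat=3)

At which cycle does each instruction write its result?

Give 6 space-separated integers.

I0 mul r1: issue@1 deps=(None,None) exec_start@1 write@4
I1 add r2: issue@2 deps=(None,0) exec_start@4 write@5
I2 mul r2: issue@3 deps=(None,None) exec_start@3 write@4
I3 mul r4: issue@4 deps=(0,2) exec_start@4 write@6
I4 mul r1: issue@5 deps=(3,None) exec_start@6 write@7
I5 add r1: issue@6 deps=(2,None) exec_start@6 write@9

Answer: 4 5 4 6 7 9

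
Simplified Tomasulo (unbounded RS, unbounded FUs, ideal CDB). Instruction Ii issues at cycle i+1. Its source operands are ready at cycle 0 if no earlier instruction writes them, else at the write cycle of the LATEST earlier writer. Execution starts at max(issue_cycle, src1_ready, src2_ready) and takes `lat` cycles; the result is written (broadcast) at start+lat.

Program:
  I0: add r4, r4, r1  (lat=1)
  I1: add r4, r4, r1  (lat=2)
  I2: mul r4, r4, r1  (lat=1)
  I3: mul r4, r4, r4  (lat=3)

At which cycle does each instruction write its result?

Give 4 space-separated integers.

I0 add r4: issue@1 deps=(None,None) exec_start@1 write@2
I1 add r4: issue@2 deps=(0,None) exec_start@2 write@4
I2 mul r4: issue@3 deps=(1,None) exec_start@4 write@5
I3 mul r4: issue@4 deps=(2,2) exec_start@5 write@8

Answer: 2 4 5 8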